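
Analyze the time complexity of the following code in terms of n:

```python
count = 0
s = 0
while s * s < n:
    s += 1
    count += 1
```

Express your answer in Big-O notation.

Each loop level contributes: √n. Multiplying the contributions gives O(√n).

Answer: O(√n)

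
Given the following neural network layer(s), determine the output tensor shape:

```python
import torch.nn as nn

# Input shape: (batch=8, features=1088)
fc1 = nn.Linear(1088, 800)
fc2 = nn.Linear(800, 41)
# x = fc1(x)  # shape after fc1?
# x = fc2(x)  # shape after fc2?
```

Input: (8, 1088) -> after fc1: (8, 800) -> Output: (8, 41)

Answer: (8, 41)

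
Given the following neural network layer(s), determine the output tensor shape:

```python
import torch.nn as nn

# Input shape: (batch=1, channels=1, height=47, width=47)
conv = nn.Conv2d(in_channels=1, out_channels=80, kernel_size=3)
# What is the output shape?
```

Input: (1, 1, 47, 47) -> Output: (1, 80, 45, 45)

Answer: (1, 80, 45, 45)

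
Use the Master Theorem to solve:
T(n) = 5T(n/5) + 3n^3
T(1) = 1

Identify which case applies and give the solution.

a=5, b=5, f(n)=3n^3. log_5(5) = 1. Since c=3 > 1 and the regularity condition holds (5(n/5)^3 = (5/5^3)n^3 with 5/5^3 < 1), Case 3 applies: T(n) = Θ(f(n)) = O(n^3).

Answer: O(n^3) - Case 3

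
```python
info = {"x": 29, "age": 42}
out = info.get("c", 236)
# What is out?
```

Trace:
`info = {"x": 29, "age": 42}` → info = {'x': 29, 'age': 42}
`out = info.get("c", 236)` → out = 236
So out = 236

Answer: 236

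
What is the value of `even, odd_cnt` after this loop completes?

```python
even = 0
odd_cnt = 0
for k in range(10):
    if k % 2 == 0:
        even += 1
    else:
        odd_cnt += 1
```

Count evens and odds in range(10)
`even, odd_cnt` takes the values: (0, 0) → (1, 0) → (1, 1) → (2, 1) → (2, 2) → (3, 2) → (3, 3) → (4, 3) → (4, 4) → (5, 4) → (5, 5)

Answer: 5, 5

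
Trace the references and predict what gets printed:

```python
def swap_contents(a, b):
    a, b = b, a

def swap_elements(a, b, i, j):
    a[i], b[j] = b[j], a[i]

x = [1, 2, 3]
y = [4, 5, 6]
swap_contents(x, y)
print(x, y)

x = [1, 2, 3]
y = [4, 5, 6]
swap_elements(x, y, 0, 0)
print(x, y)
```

Key concept: parameter rebinding vs mutation.
Step by step:
`x = [1, 2, 3]` → x = [1, 2, 3]
`y = [4, 5, 6]` → y = [4, 5, 6]
`swap_contents(x, y)` → no visible change to tracked variables
`print(x, y)` → prints [1, 2, 3] [4, 5, 6]
`x = [1, 2, 3]` → x = [1, 2, 3]
`y = [4, 5, 6]` → y = [4, 5, 6]
`swap_elements(x, y, 0, 0)` → x = [4, 2, 3]; y = [1, 5, 6]
`print(x, y)` → prints [4, 2, 3] [1, 5, 6]

Answer:
[1, 2, 3] [4, 5, 6]
[4, 2, 3] [1, 5, 6]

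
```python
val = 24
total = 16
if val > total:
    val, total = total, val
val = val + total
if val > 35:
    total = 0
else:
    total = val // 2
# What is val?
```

Trace:
`val = 24` → val = 24
`total = 16` → total = 16
`if val > total: ...` → val > total is True → val = 16; total = 24
`val = val + total` → val = 40
`if val > 35: ...` → val > 35 is True → total = 0
So val = 40

Answer: 40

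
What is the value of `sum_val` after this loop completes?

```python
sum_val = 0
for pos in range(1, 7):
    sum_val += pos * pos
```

Sum of squares 1² to 6² = 91
`sum_val` takes the values: 0 → 1 → 5 → 14 → 30 → 55 → 91

Answer: 91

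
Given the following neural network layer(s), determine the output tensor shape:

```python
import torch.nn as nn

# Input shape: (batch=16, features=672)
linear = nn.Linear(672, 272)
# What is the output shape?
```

Input: (16, 672) -> Output: (16, 272)

Answer: (16, 272)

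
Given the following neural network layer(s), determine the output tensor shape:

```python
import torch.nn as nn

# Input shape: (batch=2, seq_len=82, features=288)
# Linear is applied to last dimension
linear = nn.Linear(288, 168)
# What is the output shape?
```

Input: (2, 82, 288) -> Output: (2, 82, 168)

Answer: (2, 82, 168)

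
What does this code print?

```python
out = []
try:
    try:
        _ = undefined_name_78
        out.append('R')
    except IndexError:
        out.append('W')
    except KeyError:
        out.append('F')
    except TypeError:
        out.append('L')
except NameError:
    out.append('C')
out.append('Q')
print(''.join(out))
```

Execution trace: 'C' (outer except NameError) → 'Q' (after the try/except). Output: CQ

Answer: CQ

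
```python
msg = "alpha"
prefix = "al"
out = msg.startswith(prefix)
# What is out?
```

Trace:
`msg = "alpha"` → msg = 'alpha'
`prefix = "al"` → prefix = 'al'
`out = msg.startswith(prefix)` → out = True
So out = True

Answer: True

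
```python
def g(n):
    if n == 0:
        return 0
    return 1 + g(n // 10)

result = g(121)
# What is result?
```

Count of digits of 121: 3

Answer: 3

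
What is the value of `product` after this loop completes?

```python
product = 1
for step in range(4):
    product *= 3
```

3^4 = 81
`product` takes the values: 1 → 3 → 9 → 27 → 81

Answer: 81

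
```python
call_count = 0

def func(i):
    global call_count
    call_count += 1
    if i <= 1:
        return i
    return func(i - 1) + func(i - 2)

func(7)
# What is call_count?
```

Calls(i) = 1 + Calls(i-1) + Calls(i-2); Calls(0)=Calls(1)=1. For i=7 this gives 41.

Answer: 41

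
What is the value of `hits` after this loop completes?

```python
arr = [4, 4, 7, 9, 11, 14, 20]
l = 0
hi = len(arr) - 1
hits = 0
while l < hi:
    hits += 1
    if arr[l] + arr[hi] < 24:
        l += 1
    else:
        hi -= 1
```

Steps to find pair summing to 24
`hits` takes the values: 0 → 1 → 2 → 3 → 4 → 5 → 6

Answer: 6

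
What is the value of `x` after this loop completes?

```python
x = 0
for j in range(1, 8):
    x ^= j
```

XOR of 1 to 7
`x` takes the values: 0 → 1 → 3 → 0 → 4 → 1 → 7 → 0

Answer: 0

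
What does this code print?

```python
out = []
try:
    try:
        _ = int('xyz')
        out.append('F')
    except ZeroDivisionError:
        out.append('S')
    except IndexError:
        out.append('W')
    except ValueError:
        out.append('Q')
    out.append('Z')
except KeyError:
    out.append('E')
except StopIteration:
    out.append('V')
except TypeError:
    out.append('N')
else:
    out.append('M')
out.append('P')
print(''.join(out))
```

Execution trace: 'Q' (inner except ValueError) → 'Z' (try body, no exception) → 'M' (else) → 'P' (after the try/except). Output: QZMP

Answer: QZMP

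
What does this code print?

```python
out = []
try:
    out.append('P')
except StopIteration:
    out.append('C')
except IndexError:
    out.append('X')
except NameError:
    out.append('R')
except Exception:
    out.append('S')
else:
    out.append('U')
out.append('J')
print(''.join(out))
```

Execution trace: 'P' (try body, no exception) → 'U' (else) → 'J' (after the try/except). Output: PUJ

Answer: PUJ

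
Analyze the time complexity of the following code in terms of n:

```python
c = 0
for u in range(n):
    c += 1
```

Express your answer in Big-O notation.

Each loop level contributes: n. Multiplying the contributions gives O(n).

Answer: O(n)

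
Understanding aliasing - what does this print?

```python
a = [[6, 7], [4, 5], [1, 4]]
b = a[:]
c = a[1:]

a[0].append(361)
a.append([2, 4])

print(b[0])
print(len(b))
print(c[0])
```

Key concept: slice with nested mutation.
Step by step:
`a = [[6, 7], [4, 5], [1, 4]]` → a = [[6, 7], [4, 5], [1, 4]]
`b = a[:]` → b = [[6, 7], [4, 5], [1, 4]]
`c = a[1:]` → c = [[4, 5], [1, 4]]
`a[0].append(361)` → a = [[6, 7, 361], [4, 5], [1, 4]]; b = [[6, 7, 361], [4, 5], [1, 4]]
`a.append([2, 4])` → a = [[6, 7, 361], [4, 5], [1, 4], [2, 4]]
`print(b[0])` → prints [6, 7, 361]
`print(len(b))` → prints 3
`print(c[0])` → prints [4, 5]

Answer:
[6, 7, 361]
3
[4, 5]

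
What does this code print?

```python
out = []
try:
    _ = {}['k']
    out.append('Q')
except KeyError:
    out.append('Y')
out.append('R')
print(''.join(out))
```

Execution trace: 'Y' (except KeyError) → 'R' (after the try/except). Output: YR

Answer: YR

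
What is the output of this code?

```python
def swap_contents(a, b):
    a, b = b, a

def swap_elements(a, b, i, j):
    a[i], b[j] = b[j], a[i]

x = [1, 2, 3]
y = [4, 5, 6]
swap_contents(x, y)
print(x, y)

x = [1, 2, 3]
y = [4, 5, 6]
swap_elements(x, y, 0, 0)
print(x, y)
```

Key concept: parameter rebinding vs mutation.
Step by step:
`x = [1, 2, 3]` → x = [1, 2, 3]
`y = [4, 5, 6]` → y = [4, 5, 6]
`swap_contents(x, y)` → no visible change to tracked variables
`print(x, y)` → prints [1, 2, 3] [4, 5, 6]
`x = [1, 2, 3]` → x = [1, 2, 3]
`y = [4, 5, 6]` → y = [4, 5, 6]
`swap_elements(x, y, 0, 0)` → x = [4, 2, 3]; y = [1, 5, 6]
`print(x, y)` → prints [4, 2, 3] [1, 5, 6]

Answer:
[1, 2, 3] [4, 5, 6]
[4, 2, 3] [1, 5, 6]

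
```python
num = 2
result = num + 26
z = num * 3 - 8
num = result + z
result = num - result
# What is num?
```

Trace:
`num = 2` → num = 2
`result = num + 26` → result = 28
`z = num * 3 - 8` → z = -2
`num = result + z` → num = 26
`result = num - result` → result = -2
So num = 26

Answer: 26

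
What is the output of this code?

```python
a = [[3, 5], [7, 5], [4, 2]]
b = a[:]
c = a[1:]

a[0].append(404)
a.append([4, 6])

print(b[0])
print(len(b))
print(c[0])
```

Key concept: slice with nested mutation.
Step by step:
`a = [[3, 5], [7, 5], [4, 2]]` → a = [[3, 5], [7, 5], [4, 2]]
`b = a[:]` → b = [[3, 5], [7, 5], [4, 2]]
`c = a[1:]` → c = [[7, 5], [4, 2]]
`a[0].append(404)` → a = [[3, 5, 404], [7, 5], [4, 2]]; b = [[3, 5, 404], [7, 5], [4, 2]]
`a.append([4, 6])` → a = [[3, 5, 404], [7, 5], [4, 2], [4, 6]]
`print(b[0])` → prints [3, 5, 404]
`print(len(b))` → prints 3
`print(c[0])` → prints [7, 5]

Answer:
[3, 5, 404]
3
[7, 5]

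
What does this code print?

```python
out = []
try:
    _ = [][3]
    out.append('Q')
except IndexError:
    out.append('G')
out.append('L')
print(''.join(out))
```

Execution trace: 'G' (except IndexError) → 'L' (after the try/except). Output: GL

Answer: GL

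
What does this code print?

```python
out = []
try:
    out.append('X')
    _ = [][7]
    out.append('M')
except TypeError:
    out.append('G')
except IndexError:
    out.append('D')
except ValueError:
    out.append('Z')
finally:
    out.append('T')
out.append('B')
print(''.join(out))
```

Execution trace: 'X' (try body) → 'D' (except IndexError) → 'T' (finally) → 'B' (after the try/except). Output: XDTB

Answer: XDTB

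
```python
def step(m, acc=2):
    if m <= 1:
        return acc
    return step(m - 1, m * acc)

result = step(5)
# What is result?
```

Accumulator trace (n, acc): (5, 2) -> (4, 10) -> (3, 40) -> (2, 120) -> (1, 240) -> return 240

Answer: 240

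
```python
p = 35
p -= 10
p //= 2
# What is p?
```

Trace:
`p = 35` → p = 35
`p -= 10` → p = 25
`p //= 2` → p = 12
So p = 12

Answer: 12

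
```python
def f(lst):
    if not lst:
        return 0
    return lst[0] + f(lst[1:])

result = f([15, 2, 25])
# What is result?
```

15 + 2 + 25 + 0 = 42

Answer: 42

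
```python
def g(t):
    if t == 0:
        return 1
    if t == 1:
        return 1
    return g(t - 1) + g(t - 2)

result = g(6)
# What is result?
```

Build up from base cases: g(0)=1, g(1)=1, g(2)=2, g(3)=3, g(4)=5, g(5)=8, g(6)=13

Answer: 13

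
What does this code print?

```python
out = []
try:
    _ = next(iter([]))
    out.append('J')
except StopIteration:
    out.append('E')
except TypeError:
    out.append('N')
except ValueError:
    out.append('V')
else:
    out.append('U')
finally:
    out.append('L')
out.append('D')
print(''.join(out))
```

Execution trace: 'E' (except StopIteration) → 'L' (finally) → 'D' (after the try/except). Output: ELD

Answer: ELD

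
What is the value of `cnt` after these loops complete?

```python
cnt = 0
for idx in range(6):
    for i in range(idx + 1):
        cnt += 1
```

Triangle: 1 + 2 + ... + 6
`cnt` takes the values: 0 → 1 → 2 → 3 → 4 → 5 → 6 → 7 → 8 → 9 → 10 → 11 → 12 → 13 → 14 → 15 → 16 → 17 → 18 → 19 → 20 → 21

Answer: 21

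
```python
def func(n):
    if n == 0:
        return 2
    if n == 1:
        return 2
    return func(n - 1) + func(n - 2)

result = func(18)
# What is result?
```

Build up from base cases: func(0)=2, func(1)=2, func(2)=4, func(3)=6, func(4)=10, func(5)=16, func(6)=26, ..., func(18)=8362

Answer: 8362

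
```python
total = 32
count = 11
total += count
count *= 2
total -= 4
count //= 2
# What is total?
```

Trace:
`total = 32` → total = 32
`count = 11` → count = 11
`total += count` → total = 43
`count *= 2` → count = 22
`total -= 4` → total = 39
`count //= 2` → count = 11
So total = 39

Answer: 39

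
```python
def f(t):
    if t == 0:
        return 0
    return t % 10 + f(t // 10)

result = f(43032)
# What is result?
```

Sum of digits of 43032: 2 + 3 + 0 + 3 + 4 = 12

Answer: 12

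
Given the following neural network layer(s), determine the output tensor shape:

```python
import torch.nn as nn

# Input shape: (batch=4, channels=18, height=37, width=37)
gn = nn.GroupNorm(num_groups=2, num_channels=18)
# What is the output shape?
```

Input: (4, 18, 37, 37) -> Output: (4, 18, 37, 37)

Answer: (4, 18, 37, 37)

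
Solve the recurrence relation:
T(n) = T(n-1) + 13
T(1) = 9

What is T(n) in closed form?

Unrolling: T(n) = T(1) + 13·(n-1) = 9 + 13(n-1) = 13n - 4.

Answer: T(n) = 13n - 4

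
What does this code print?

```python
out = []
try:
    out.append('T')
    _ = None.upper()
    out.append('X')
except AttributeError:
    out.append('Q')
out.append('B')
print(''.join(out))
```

Execution trace: 'T' (try body) → 'Q' (except AttributeError) → 'B' (after the try/except). Output: TQB

Answer: TQB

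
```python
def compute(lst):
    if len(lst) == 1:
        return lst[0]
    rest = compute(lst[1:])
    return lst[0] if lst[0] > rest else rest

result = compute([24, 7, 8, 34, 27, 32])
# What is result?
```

Recursive max over [24, 7, 8, 34, 27, 32] = 34

Answer: 34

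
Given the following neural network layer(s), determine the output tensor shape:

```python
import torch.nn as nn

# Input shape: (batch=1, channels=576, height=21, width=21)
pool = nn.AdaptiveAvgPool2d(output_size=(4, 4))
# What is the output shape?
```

Input: (1, 576, 21, 21) -> Output: (1, 576, 4, 4)

Answer: (1, 576, 4, 4)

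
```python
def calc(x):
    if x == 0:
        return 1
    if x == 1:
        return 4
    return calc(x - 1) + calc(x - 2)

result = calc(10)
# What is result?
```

Build up from base cases: calc(0)=1, calc(1)=4, calc(2)=5, calc(3)=9, calc(4)=14, calc(5)=23, calc(6)=37, ..., calc(10)=254

Answer: 254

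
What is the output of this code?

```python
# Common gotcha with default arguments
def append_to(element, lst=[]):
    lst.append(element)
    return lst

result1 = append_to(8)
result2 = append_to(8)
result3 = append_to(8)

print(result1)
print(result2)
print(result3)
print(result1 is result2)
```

Key concept: mutable default argument gotcha.
Step by step:
`result1 = append_to(8)` → result1 = [8]
`result2 = append_to(8)` → result1 = [8, 8] (same object as result2); result2 = [8, 8] (same object as result1)
`result3 = append_to(8)` → result1 = [8, 8, 8] (same object as result2, result3); result2 = [8, 8, 8] (same object as result1, result3); result3 = [8, 8, 8] (same object as result1, result2)
`print(result1)` → prints [8, 8, 8]
`print(result2)` → prints [8, 8, 8]
`print(result3)` → prints [8, 8, 8]
`print(result1 is result2)` → prints True

Answer:
[8, 8, 8]
[8, 8, 8]
[8, 8, 8]
True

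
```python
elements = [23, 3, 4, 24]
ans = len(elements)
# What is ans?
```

Trace:
`elements = [23, 3, 4, 24]` → elements = [23, 3, 4, 24]
`ans = len(elements)` → ans = 4
So ans = 4

Answer: 4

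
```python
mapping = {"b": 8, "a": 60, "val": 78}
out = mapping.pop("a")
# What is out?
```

Trace:
`mapping = {"b": 8, "a": 60, "val": 78}` → mapping = {'b': 8, 'a': 60, 'val': 78}
`out = mapping.pop("a")` → mapping = {'b': 8, 'val': 78}; out = 60
So out = 60

Answer: 60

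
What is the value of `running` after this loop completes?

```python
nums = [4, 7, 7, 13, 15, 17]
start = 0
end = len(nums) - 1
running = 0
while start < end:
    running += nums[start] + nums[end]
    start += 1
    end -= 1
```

Sum of pairs from ends
`running` takes the values: 0 → 21 → 43 → 63

Answer: 63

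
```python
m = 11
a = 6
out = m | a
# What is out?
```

Trace:
`m = 11` → m = 11
`a = 6` → a = 6
`out = m | a` → out = 15
So out = 15

Answer: 15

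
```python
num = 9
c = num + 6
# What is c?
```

Trace:
`num = 9` → num = 9
`c = num + 6` → c = 15
So c = 15

Answer: 15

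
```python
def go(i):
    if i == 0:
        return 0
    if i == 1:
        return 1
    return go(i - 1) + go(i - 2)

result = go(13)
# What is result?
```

Build up from base cases: go(0)=0, go(1)=1, go(2)=1, go(3)=2, go(4)=3, go(5)=5, go(6)=8, ..., go(13)=233

Answer: 233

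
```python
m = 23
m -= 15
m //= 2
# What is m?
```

Trace:
`m = 23` → m = 23
`m -= 15` → m = 8
`m //= 2` → m = 4
So m = 4

Answer: 4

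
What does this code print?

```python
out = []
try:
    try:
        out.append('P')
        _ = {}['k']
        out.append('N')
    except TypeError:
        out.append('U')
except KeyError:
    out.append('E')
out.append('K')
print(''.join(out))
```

Execution trace: 'P' (try body) → 'E' (outer except KeyError) → 'K' (after the try/except). Output: PEK

Answer: PEK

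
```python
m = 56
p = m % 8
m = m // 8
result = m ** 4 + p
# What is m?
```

Trace:
`m = 56` → m = 56
`p = m % 8` → p = 0
`m = m // 8` → m = 7
`result = m ** 4 + p` → result = 2401
So m = 7

Answer: 7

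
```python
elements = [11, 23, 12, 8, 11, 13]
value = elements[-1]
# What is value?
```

Trace:
`elements = [11, 23, 12, 8, 11, 13]` → elements = [11, 23, 12, 8, 11, 13]
`value = elements[-1]` → value = 13
So value = 13

Answer: 13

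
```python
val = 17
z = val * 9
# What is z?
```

Trace:
`val = 17` → val = 17
`z = val * 9` → z = 153
So z = 153

Answer: 153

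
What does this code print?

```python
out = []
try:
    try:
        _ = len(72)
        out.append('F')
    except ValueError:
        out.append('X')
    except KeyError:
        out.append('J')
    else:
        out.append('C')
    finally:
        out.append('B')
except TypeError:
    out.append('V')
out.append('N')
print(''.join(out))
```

Execution trace: 'B' (inner finally) → 'V' (outer except TypeError) → 'N' (after the try/except). Output: BVN

Answer: BVN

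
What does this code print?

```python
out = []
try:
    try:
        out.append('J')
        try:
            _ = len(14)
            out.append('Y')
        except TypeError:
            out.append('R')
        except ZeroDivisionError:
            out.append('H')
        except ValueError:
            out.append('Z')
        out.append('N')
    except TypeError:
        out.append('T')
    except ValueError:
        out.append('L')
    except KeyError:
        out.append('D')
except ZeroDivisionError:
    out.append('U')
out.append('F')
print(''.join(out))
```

Execution trace: 'J' (try body) → 'R' (inner except TypeError) → 'N' (try body, no exception) → 'F' (after the try/except). Output: JRNF

Answer: JRNF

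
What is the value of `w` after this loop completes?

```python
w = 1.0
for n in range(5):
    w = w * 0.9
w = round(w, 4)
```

Exponential decay: 1.0 * 0.9^5
`w` takes the values: 1.0 → 0.9 → 0.81 → 0.729 → 0.6561 → 0.59049 → 0.5905

Answer: 0.5905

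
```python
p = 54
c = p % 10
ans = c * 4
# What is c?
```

Trace:
`p = 54` → p = 54
`c = p % 10` → c = 4
`ans = c * 4` → ans = 16
So c = 4

Answer: 4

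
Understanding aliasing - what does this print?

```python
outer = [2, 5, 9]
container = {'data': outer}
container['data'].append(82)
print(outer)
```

Key concept: dict holds reference to list.
Step by step:
`outer = [2, 5, 9]` → outer = [2, 5, 9]
`container = {'data': outer}` → container = {'data': [2, 5, 9]}
`container['data'].append(82)` → outer = [2, 5, 9, 82]; container = {'data': [2, 5, 9, 82]}
`print(outer)` → prints [2, 5, 9, 82]

Answer: [2, 5, 9, 82]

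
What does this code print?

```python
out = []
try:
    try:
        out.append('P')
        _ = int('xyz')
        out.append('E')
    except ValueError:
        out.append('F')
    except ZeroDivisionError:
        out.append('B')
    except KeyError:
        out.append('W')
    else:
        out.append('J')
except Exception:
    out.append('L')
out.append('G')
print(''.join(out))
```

Execution trace: 'P' (inner try body) → 'F' (inner except ValueError) → 'G' (after the try/except). Output: PFG

Answer: PFG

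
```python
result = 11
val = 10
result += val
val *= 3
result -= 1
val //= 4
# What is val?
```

Trace:
`result = 11` → result = 11
`val = 10` → val = 10
`result += val` → result = 21
`val *= 3` → val = 30
`result -= 1` → result = 20
`val //= 4` → val = 7
So val = 7

Answer: 7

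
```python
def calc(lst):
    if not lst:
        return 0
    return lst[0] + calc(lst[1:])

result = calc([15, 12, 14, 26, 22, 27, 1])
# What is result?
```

15 + 12 + 14 + 26 + 22 + 27 + 1 + 0 = 117

Answer: 117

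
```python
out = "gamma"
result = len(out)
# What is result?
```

Trace:
`out = "gamma"` → out = 'gamma'
`result = len(out)` → result = 5
So result = 5

Answer: 5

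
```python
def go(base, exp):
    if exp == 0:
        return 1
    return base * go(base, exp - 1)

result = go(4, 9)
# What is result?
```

go(4, 9) = 4 * 4 * 4 * 4 * 4 * 4 * 4 * 4 * 4 = 262144

Answer: 262144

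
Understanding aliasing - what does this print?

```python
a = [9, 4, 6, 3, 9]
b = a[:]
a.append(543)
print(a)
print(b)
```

Key concept: slice [:] creates copy.
Step by step:
`a = [9, 4, 6, 3, 9]` → a = [9, 4, 6, 3, 9]
`b = a[:]` → b = [9, 4, 6, 3, 9]
`a.append(543)` → a = [9, 4, 6, 3, 9, 543]
`print(a)` → prints [9, 4, 6, 3, 9, 543]
`print(b)` → prints [9, 4, 6, 3, 9]

Answer:
[9, 4, 6, 3, 9, 543]
[9, 4, 6, 3, 9]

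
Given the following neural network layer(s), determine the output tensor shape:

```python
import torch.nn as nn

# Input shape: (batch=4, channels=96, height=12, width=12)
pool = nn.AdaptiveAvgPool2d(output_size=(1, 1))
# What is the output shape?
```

Input: (4, 96, 12, 12) -> Output: (4, 96, 1, 1)

Answer: (4, 96, 1, 1)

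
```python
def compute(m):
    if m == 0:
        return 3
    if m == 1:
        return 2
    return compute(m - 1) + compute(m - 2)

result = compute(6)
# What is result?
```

Build up from base cases: compute(0)=3, compute(1)=2, compute(2)=5, compute(3)=7, compute(4)=12, compute(5)=19, compute(6)=31

Answer: 31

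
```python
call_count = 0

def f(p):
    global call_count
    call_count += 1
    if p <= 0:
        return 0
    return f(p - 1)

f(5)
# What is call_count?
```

Linear recursion stepping by 1: 6 calls from p=5 down to ≤0.

Answer: 6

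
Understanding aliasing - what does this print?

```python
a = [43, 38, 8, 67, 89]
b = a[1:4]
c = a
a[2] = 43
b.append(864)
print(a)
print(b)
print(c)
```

Key concept: slice vs alias.
Step by step:
`a = [43, 38, 8, 67, 89]` → a = [43, 38, 8, 67, 89]
`b = a[1:4]` → b = [38, 8, 67]
`c = a` → c = [43, 38, 8, 67, 89] (same object as a)
`a[2] = 43` → a = [43, 38, 43, 67, 89] (same object as c); c = [43, 38, 43, 67, 89] (same object as a)
`b.append(864)` → b = [38, 8, 67, 864]
`print(a)` → prints [43, 38, 43, 67, 89]
`print(b)` → prints [38, 8, 67, 864]
`print(c)` → prints [43, 38, 43, 67, 89]

Answer:
[43, 38, 43, 67, 89]
[38, 8, 67, 864]
[43, 38, 43, 67, 89]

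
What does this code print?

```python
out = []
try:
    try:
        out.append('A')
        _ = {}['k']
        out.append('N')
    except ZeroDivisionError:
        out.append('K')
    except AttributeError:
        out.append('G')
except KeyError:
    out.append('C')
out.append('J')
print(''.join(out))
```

Execution trace: 'A' (try body) → 'C' (outer except KeyError) → 'J' (after the try/except). Output: ACJ

Answer: ACJ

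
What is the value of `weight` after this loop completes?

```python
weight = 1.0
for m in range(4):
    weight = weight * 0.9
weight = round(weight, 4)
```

Exponential decay: 1.0 * 0.9^4
`weight` takes the values: 1.0 → 0.9 → 0.81 → 0.729 → 0.6561

Answer: 0.6561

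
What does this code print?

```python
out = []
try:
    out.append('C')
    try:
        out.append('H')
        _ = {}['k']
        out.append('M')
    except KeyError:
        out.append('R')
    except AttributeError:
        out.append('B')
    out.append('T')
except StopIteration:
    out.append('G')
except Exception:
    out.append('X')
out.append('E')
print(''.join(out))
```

Execution trace: 'C' (try body) → 'H' (inner try body) → 'R' (inner except KeyError) → 'T' (try body, no exception) → 'E' (after the try/except). Output: CHRTE

Answer: CHRTE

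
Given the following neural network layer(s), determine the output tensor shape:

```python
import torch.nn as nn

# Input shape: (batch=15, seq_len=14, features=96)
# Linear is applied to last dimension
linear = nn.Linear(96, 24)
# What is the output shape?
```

Input: (15, 14, 96) -> Output: (15, 14, 24)

Answer: (15, 14, 24)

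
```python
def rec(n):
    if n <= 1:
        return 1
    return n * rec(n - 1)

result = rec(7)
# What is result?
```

rec(7) = 7 * 6 * 5 * 4 * 3 * 2 * 1 = 5040

Answer: 5040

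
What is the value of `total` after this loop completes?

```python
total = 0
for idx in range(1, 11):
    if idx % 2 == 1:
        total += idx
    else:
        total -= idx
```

Add odd, subtract even
`total` takes the values: 0 → 1 → -1 → 2 → -2 → 3 → -3 → 4 → -4 → 5 → -5

Answer: -5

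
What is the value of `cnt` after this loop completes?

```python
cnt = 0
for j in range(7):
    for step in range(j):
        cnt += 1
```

Triangle number: 0+1+2+...+6
`cnt` takes the values: 0 → 1 → 2 → 3 → 4 → 5 → 6 → 7 → 8 → 9 → 10 → 11 → 12 → 13 → 14 → 15 → 16 → 17 → 18 → 19 → 20 → 21

Answer: 21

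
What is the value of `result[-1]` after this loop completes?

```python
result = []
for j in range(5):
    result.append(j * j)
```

Last element of squares 0 to 4
`result` takes the values: [] → [0] → [0, 1] → [0, 1, 4] → [0, 1, 4, 9] → [0, 1, 4, 9, 16]
So `result[-1]` = 16

Answer: 16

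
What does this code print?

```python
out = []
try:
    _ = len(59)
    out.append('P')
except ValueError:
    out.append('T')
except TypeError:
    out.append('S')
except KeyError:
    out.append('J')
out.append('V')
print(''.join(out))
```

Execution trace: 'S' (except TypeError) → 'V' (after the try/except). Output: SV

Answer: SV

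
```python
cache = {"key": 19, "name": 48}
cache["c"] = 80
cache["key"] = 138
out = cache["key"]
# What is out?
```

Trace:
`cache = {"key": 19, "name": 48}` → cache = {'key': 19, 'name': 48}
`cache["c"] = 80` → cache = {'key': 19, 'name': 48, 'c': 80}
`cache["key"] = 138` → cache = {'key': 138, 'name': 48, 'c': 80}
`out = cache["key"]` → out = 138
So out = 138

Answer: 138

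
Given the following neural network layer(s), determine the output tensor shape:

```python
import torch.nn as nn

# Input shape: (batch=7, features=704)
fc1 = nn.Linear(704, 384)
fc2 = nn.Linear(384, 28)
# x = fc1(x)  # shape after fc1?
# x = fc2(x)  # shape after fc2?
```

Input: (7, 704) -> after fc1: (7, 384) -> Output: (7, 28)

Answer: (7, 28)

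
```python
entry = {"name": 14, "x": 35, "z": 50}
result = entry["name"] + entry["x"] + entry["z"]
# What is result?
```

Trace:
`entry = {"name": 14, "x": 35, "z": 50}` → entry = {'name': 14, 'x': 35, 'z': 50}
`result = entry["name"] + entry["x"] + entry["z"]` → result = 99
So result = 99

Answer: 99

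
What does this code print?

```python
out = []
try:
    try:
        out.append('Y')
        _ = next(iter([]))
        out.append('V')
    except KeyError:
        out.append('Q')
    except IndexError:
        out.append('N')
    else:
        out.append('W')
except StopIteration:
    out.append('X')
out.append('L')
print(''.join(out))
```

Execution trace: 'Y' (try body) → 'X' (outer except StopIteration) → 'L' (after the try/except). Output: YXL

Answer: YXL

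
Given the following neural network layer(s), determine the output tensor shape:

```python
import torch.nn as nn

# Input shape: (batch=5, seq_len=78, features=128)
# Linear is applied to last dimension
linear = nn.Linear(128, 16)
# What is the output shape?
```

Input: (5, 78, 128) -> Output: (5, 78, 16)

Answer: (5, 78, 16)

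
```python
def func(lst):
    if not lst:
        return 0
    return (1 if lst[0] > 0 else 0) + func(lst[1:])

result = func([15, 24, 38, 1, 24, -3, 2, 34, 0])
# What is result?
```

Count of positive elements in [15, 24, 38, 1, 24, -3, 2, 34, 0] = 7

Answer: 7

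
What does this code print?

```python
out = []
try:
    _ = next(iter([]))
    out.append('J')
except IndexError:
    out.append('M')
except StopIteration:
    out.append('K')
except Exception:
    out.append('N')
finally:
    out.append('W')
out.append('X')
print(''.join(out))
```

Execution trace: 'K' (except StopIteration) → 'W' (finally) → 'X' (after the try/except). Output: KWX

Answer: KWX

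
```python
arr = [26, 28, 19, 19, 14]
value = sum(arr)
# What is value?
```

Trace:
`arr = [26, 28, 19, 19, 14]` → arr = [26, 28, 19, 19, 14]
`value = sum(arr)` → value = 106
So value = 106

Answer: 106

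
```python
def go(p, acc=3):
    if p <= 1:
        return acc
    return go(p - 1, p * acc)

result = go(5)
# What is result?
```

Accumulator trace (n, acc): (5, 3) -> (4, 15) -> (3, 60) -> (2, 180) -> (1, 360) -> return 360

Answer: 360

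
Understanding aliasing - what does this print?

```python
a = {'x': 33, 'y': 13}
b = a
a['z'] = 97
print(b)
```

Key concept: dict aliasing.
Step by step:
`a = {'x': 33, 'y': 13}` → a = {'x': 33, 'y': 13}
`b = a` → b = {'x': 33, 'y': 13} (same object as a)
`a['z'] = 97` → a = {'x': 33, 'y': 13, 'z': 97} (same object as b); b = {'x': 33, 'y': 13, 'z': 97} (same object as a)
`print(b)` → prints {'x': 33, 'y': 13, 'z': 97}

Answer: {'x': 33, 'y': 13, 'z': 97}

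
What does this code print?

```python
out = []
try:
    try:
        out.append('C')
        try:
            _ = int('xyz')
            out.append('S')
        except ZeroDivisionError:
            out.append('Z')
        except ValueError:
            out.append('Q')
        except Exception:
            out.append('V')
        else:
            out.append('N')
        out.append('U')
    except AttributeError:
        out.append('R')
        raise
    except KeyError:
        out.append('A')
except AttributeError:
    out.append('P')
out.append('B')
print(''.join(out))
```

Execution trace: 'C' (try body) → 'Q' (inner except ValueError) → 'U' (try body, no exception) → 'B' (after the try/except). Output: CQUB

Answer: CQUB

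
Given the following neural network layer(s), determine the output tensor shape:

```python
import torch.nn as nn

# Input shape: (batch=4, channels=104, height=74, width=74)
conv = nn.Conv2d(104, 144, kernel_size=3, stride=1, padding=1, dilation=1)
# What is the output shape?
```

Input: (4, 104, 74, 74) -> Output: (4, 144, 74, 74)

Answer: (4, 144, 74, 74)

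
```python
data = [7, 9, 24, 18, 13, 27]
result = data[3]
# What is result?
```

Trace:
`data = [7, 9, 24, 18, 13, 27]` → data = [7, 9, 24, 18, 13, 27]
`result = data[3]` → result = 18
So result = 18

Answer: 18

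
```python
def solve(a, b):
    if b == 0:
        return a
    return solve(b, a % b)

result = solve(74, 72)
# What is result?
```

solve(74, 72) -> solve(72, 2) -> solve(2, 0) -> 2

Answer: 2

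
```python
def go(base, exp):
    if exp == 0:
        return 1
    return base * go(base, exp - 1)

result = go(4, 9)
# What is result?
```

go(4, 9) = 4 * 4 * 4 * 4 * 4 * 4 * 4 * 4 * 4 = 262144

Answer: 262144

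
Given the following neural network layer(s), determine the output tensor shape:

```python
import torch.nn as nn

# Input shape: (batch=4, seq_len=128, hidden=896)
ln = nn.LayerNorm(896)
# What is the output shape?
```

Input: (4, 128, 896) -> Output: (4, 128, 896)

Answer: (4, 128, 896)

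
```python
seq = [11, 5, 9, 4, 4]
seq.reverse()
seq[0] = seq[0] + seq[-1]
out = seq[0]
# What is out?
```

Trace:
`seq = [11, 5, 9, 4, 4]` → seq = [11, 5, 9, 4, 4]
`seq.reverse()` → seq = [4, 4, 9, 5, 11]
`seq[0] = seq[0] + seq[-1]` → seq = [15, 4, 9, 5, 11]
`out = seq[0]` → out = 15
So out = 15

Answer: 15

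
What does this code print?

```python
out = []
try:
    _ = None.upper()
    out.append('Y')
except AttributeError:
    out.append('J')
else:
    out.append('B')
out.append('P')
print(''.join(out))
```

Execution trace: 'J' (except AttributeError) → 'P' (after the try/except). Output: JP

Answer: JP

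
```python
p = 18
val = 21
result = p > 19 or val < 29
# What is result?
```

Trace:
`p = 18` → p = 18
`val = 21` → val = 21
`result = p > 19 or val < 29` → result = True
So result = True

Answer: True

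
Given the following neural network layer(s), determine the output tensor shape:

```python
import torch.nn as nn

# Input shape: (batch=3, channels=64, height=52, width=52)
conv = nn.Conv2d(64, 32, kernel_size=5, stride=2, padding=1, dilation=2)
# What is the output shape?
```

Input: (3, 64, 52, 52) -> Output: (3, 32, 23, 23)

Answer: (3, 32, 23, 23)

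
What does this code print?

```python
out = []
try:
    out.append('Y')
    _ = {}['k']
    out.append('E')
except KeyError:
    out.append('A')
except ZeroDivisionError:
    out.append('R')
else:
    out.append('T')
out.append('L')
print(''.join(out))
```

Execution trace: 'Y' (try body) → 'A' (except KeyError) → 'L' (after the try/except). Output: YAL

Answer: YAL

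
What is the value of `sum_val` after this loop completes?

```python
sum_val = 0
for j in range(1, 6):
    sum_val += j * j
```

Sum of squares 1² to 5² = 55
`sum_val` takes the values: 0 → 1 → 5 → 14 → 30 → 55

Answer: 55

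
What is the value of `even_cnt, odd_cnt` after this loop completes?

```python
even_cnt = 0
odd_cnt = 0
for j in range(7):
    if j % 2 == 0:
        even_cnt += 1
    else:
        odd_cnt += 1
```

Count evens and odds in range(7)
`even_cnt, odd_cnt` takes the values: (0, 0) → (1, 0) → (1, 1) → (2, 1) → (2, 2) → (3, 2) → (3, 3) → (4, 3)

Answer: 4, 3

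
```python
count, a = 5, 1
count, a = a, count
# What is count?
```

Trace:
`count, a = 5, 1` → count = 5; a = 1
`count, a = a, count` → count = 1; a = 5
So count = 1

Answer: 1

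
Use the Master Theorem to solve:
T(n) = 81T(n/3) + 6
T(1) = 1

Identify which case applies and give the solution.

a=81, b=3, f(n)=6. log_3(81) = 4. Since c=0 < 4, Case 1 applies: T(n) = Θ(n^log_b(a)) = O(n^4).

Answer: O(n^4) - Case 1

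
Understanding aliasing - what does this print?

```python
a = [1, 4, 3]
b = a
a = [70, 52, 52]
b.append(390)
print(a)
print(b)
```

Key concept: rebinding vs mutation: a is rebound to a new list, b still points at the original.
Step by step:
`a = [1, 4, 3]` → a = [1, 4, 3]
`b = a` → b = [1, 4, 3] (same object as a)
`a = [70, 52, 52]` → a = [70, 52, 52]
`b.append(390)` → b = [1, 4, 3, 390]
`print(a)` → prints [70, 52, 52]
`print(b)` → prints [1, 4, 3, 390]

Answer:
[70, 52, 52]
[1, 4, 3, 390]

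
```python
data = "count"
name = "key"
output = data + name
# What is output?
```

Trace:
`data = "count"` → data = 'count'
`name = "key"` → name = 'key'
`output = data + name` → output = 'countkey'
So output = 'countkey'

Answer: 'countkey'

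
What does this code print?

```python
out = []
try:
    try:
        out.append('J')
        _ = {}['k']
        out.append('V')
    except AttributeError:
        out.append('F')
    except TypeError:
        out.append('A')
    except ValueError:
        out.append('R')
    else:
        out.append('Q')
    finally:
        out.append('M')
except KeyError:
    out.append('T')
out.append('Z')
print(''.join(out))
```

Execution trace: 'J' (try body) → 'M' (finally) → 'T' (outer except KeyError) → 'Z' (after the try/except). Output: JMTZ

Answer: JMTZ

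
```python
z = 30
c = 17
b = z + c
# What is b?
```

Trace:
`z = 30` → z = 30
`c = 17` → c = 17
`b = z + c` → b = 47
So b = 47

Answer: 47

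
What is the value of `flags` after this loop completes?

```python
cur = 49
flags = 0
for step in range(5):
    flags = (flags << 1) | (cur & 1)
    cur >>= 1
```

Reverse lowest 5 bits of 49
`flags` takes the values: 0 → 1 → 2 → 4 → 8 → 17

Answer: 17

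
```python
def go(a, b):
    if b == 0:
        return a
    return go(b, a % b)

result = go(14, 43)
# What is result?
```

go(14, 43) -> go(43, 14) -> go(14, 1) -> go(1, 0) -> 1

Answer: 1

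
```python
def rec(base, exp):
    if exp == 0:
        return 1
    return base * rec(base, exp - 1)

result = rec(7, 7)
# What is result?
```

rec(7, 7) = 7 * 7 * 7 * 7 * 7 * 7 * 7 = 823543

Answer: 823543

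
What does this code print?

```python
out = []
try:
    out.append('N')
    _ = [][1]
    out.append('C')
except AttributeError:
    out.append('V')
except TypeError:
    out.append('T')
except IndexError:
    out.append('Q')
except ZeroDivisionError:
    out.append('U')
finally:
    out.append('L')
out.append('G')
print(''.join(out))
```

Execution trace: 'N' (try body) → 'Q' (except IndexError) → 'L' (finally) → 'G' (after the try/except). Output: NQLG

Answer: NQLG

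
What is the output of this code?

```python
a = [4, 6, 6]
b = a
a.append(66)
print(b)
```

Key concept: basic list aliasing.
Step by step:
`a = [4, 6, 6]` → a = [4, 6, 6]
`b = a` → b = [4, 6, 6] (same object as a)
`a.append(66)` → a = [4, 6, 6, 66] (same object as b); b = [4, 6, 6, 66] (same object as a)
`print(b)` → prints [4, 6, 6, 66]

Answer: [4, 6, 6, 66]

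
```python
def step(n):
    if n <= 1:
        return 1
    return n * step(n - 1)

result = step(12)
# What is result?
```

step(12) = 12 * 11 * 10 * 9 * 8 * 7 * 6 * 5 * 4 * 3 * 2 * 1 = 479001600

Answer: 479001600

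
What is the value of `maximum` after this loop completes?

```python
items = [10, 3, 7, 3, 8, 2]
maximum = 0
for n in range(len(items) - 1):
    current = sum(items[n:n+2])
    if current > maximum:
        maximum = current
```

Max sum of 2-element window in [10, 3, 7, 3, 8, 2]
`maximum` takes the values: 0 → 13

Answer: 13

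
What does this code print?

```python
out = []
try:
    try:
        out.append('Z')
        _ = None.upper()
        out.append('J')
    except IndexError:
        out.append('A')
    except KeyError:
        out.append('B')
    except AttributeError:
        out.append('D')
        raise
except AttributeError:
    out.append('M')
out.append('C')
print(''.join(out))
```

Execution trace: 'Z' (inner try body) → 'D' (inner except AttributeError) → 'M' (outer except AttributeError) → 'C' (after the try/except). Output: ZDMC

Answer: ZDMC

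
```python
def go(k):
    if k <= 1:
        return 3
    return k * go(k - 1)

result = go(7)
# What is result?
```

go(7) = 7 * 6 * 5 * 4 * 3 * 2 * 3 = 15120

Answer: 15120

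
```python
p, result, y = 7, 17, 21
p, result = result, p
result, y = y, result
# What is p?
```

Trace:
`p, result, y = 7, 17, 21` → p = 7; result = 17; y = 21
`p, result = result, p` → p = 17; result = 7
`result, y = y, result` → result = 21; y = 7
So p = 17

Answer: 17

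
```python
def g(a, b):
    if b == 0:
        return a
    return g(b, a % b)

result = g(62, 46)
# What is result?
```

g(62, 46) -> g(46, 16) -> g(16, 14) -> g(14, 2) -> g(2, 0) -> 2

Answer: 2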